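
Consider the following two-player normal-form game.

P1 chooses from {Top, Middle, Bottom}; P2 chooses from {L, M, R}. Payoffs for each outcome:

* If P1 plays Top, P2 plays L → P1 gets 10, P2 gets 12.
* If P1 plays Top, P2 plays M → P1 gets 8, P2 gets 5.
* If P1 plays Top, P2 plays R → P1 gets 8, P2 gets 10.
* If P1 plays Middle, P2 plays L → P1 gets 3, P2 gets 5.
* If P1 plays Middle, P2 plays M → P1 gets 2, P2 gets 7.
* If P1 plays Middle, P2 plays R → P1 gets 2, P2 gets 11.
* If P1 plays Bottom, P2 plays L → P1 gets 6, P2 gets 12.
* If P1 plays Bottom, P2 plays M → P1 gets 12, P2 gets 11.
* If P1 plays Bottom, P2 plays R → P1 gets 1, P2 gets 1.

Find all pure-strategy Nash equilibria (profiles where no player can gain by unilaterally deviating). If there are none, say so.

(Top, L): P1 gets 10, best alternative 6; P2 gets 12, best alternative 10. No profitable deviation — NE.
(Top, M): P1 can switch to Bottom (8 → 12). Not NE.
(Top, R): P2 can switch to L (10 → 12). Not NE.
(Middle, L): P1 can switch to Top (3 → 10). Not NE.
(Middle, M): P1 can switch to Top (2 → 8). Not NE.
(Middle, R): P1 can switch to Top (2 → 8). Not NE.
(Bottom, L): P1 can switch to Top (6 → 10). Not NE.
(Bottom, M): P2 can switch to L (11 → 12). Not NE.
(Bottom, R): P1 can switch to Top (1 → 8). Not NE.

Pure NE: (Top, L)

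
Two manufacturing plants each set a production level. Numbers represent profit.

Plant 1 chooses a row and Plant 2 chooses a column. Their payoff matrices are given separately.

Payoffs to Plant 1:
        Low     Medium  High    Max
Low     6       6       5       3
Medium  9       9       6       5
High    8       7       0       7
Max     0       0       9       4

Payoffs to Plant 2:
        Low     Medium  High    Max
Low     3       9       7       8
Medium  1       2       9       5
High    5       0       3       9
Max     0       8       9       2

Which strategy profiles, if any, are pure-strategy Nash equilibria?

(High, Max), (Max, High)

(Low, Low): Plant 1 can switch to Medium (6 → 9). Not NE.
(Low, Medium): Plant 1 can switch to Medium (6 → 9). Not NE.
(Low, High): Plant 1 can switch to Medium (5 → 6). Not NE.
(Low, Max): Plant 1 can switch to Medium (3 → 5). Not NE.
(Medium, Low): Plant 2 can switch to Medium (1 → 2). Not NE.
(Medium, Medium): Plant 2 can switch to High (2 → 9). Not NE.
(Medium, High): Plant 1 can switch to Max (6 → 9). Not NE.
(Medium, Max): Plant 1 can switch to High (5 → 7). Not NE.
(High, Low): Plant 1 can switch to Medium (8 → 9). Not NE.
(High, Medium): Plant 1 can switch to Medium (7 → 9). Not NE.
(High, Max): Plant 1 gets 7, best alternative 5; Plant 2 gets 9, best alternative 5. No profitable deviation — NE.
(Max, High): Plant 1 gets 9, best alternative 6; Plant 2 gets 9, best alternative 8. No profitable deviation — NE.
(The remaining 4 profiles each have a profitable deviation by the same check.)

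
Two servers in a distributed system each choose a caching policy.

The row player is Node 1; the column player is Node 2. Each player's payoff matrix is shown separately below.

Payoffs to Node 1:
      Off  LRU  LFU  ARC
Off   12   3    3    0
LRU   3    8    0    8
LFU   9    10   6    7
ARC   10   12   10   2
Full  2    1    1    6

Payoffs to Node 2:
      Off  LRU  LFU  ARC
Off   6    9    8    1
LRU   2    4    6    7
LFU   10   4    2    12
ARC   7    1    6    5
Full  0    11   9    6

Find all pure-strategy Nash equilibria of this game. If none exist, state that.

Pure NE: (LRU, ARC)

Node 1 against Off: payoffs 12, 3, 9, 10, 2 → best response Off.
Node 1 against LRU: payoffs 3, 8, 10, 12, 1 → best response ARC.
Node 1 against LFU: payoffs 3, 0, 6, 10, 1 → best response ARC.
Node 1 against ARC: payoffs 0, 8, 7, 2, 6 → best response LRU.
Node 2 against Off: payoffs 6, 9, 8, 1 → best response LRU.
Node 2 against LRU: payoffs 2, 4, 6, 7 → best response ARC.
Node 2 against LFU: payoffs 10, 4, 2, 12 → best response ARC.
Node 2 against ARC: payoffs 7, 1, 6, 5 → best response Off.
Node 2 against Full: payoffs 0, 11, 9, 6 → best response LRU.
Mutual best responses: (LRU, ARC).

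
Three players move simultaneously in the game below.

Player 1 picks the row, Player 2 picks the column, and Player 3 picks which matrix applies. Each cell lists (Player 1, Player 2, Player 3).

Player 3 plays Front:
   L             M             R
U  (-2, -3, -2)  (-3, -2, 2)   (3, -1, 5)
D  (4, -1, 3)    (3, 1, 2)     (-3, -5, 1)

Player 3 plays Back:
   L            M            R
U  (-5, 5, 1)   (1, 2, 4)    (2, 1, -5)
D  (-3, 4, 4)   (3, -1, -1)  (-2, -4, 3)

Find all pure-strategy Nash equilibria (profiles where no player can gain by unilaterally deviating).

(U, L, Front): Player 1 can switch to D (-2 → 4). Not NE.
(U, L, Back): Player 1 can switch to D (-5 → -3). Not NE.
(U, M, Front): Player 1 can switch to D (-3 → 3). Not NE.
(U, M, Back): Player 1 can switch to D (1 → 3). Not NE.
(U, R, Front): Player 1 gets 3, best alternative -3; Player 2 gets -1, best alternative -2; Player 3 gets 5, best alternative -5. No profitable deviation — NE.
(U, R, Back): Player 2 can switch to L (1 → 5). Not NE.
(D, L, Front): Player 2 can switch to M (-1 → 1). Not NE.
(D, L, Back): Player 1 gets -3, best alternative -5; Player 2 gets 4, best alternative -1; Player 3 gets 4, best alternative 3. No profitable deviation — NE.
(D, M, Front): Player 1 gets 3, best alternative -3; Player 2 gets 1, best alternative -1; Player 3 gets 2, best alternative -1. No profitable deviation — NE.
(The remaining 3 profiles each have a profitable deviation by the same check.)

The pure Nash equilibria are (U, R, Front); (D, L, Back); (D, M, Front).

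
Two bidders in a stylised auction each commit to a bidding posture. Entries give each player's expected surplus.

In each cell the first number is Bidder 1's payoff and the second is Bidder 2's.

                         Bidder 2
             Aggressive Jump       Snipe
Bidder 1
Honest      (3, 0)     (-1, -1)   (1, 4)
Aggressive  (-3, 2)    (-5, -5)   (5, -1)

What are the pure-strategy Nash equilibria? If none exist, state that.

(Honest, Aggressive): Bidder 2 can switch to Snipe (0 → 4). Not NE.
(Honest, Jump): Bidder 2 can switch to Aggressive (-1 → 0). Not NE.
(Honest, Snipe): Bidder 1 can switch to Aggressive (1 → 5). Not NE.
(Aggressive, Aggressive): Bidder 1 can switch to Honest (-3 → 3). Not NE.
(Aggressive, Jump): Bidder 1 can switch to Honest (-5 → -1). Not NE.
(Aggressive, Snipe): Bidder 2 can switch to Aggressive (-1 → 2). Not NE.

No pure-strategy Nash equilibrium.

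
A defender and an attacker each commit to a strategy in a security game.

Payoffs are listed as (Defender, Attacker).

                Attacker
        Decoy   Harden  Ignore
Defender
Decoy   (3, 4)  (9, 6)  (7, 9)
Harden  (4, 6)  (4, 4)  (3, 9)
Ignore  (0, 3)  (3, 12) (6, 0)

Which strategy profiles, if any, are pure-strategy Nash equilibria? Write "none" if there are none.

Pure NE: (Decoy, Ignore)

For each player, find the best response to each opponent profile; mutual best responses are the pure NE.
Defender against Decoy: payoffs 3, 4, 0 → best response Harden.
Defender against Harden: payoffs 9, 4, 3 → best response Decoy.
Defender against Ignore: payoffs 7, 3, 6 → best response Decoy.
Attacker against Decoy: payoffs 4, 6, 9 → best response Ignore.
Attacker against Harden: payoffs 6, 4, 9 → best response Ignore.
Attacker against Ignore: payoffs 3, 12, 0 → best response Harden.
Mutual best responses: (Decoy, Ignore).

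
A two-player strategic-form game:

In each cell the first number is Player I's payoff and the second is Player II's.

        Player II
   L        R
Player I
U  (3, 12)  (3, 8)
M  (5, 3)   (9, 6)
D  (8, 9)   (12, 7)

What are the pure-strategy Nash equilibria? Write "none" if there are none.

(U, L): Player I can switch to M (3 → 5). Not NE.
(U, R): Player I can switch to M (3 → 9). Not NE.
(M, L): Player I can switch to D (5 → 8). Not NE.
(M, R): Player I can switch to D (9 → 12). Not NE.
(D, L): Player I gets 8, best alternative 5; Player II gets 9, best alternative 7. No profitable deviation — NE.
(D, R): Player II can switch to L (7 → 9). Not NE.

(D, L)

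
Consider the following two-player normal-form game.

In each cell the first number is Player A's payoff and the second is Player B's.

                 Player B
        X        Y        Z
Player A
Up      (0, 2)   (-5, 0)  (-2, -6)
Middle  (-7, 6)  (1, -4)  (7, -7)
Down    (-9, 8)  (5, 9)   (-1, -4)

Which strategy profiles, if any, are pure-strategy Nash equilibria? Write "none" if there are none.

(Up, X) and (Down, Y)

Player A against X: payoffs 0, -7, -9 → best response Up.
Player A against Y: payoffs -5, 1, 5 → best response Down.
Player A against Z: payoffs -2, 7, -1 → best response Middle.
Player B against Up: payoffs 2, 0, -6 → best response X.
Player B against Middle: payoffs 6, -4, -7 → best response X.
Player B against Down: payoffs 8, 9, -4 → best response Y.
Mutual best responses: (Up, X); (Down, Y).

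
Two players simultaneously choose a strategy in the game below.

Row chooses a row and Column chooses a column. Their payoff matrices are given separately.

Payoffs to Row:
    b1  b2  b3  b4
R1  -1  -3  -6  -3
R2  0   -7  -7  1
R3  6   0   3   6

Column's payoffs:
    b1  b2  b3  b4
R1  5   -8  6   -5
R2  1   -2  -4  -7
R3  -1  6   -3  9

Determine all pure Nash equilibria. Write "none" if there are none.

Check each profile: it is a Nash equilibrium iff no player can strictly gain by switching unilaterally.
(R1, b1): Row can switch to R2 (-1 → 0). Not NE.
(R1, b2): Row can switch to R3 (-3 → 0). Not NE.
(R1, b3): Row can switch to R3 (-6 → 3). Not NE.
(R1, b4): Row can switch to R2 (-3 → 1). Not NE.
(R2, b1): Row can switch to R3 (0 → 6). Not NE.
(R2, b2): Row can switch to R1 (-7 → -3). Not NE.
(R2, b3): Row can switch to R1 (-7 → -6). Not NE.
(R2, b4): Row can switch to R3 (1 → 6). Not NE.
(R3, b4): Row gets 6, best alternative 1; Column gets 9, best alternative 6. No profitable deviation — NE.
(The remaining 3 profiles each have a profitable deviation by the same check.)

(R3, b4)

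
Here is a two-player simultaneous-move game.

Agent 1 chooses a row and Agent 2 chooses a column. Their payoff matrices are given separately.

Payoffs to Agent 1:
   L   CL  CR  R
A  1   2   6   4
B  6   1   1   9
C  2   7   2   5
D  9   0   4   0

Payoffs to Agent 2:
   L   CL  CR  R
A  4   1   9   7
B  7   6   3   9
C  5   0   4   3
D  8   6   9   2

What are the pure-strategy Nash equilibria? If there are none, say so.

For each player, find the best response to each opponent profile; mutual best responses are the pure NE.
Agent 1 against L: payoffs 1, 6, 2, 9 → best response D.
Agent 1 against CL: payoffs 2, 1, 7, 0 → best response C.
Agent 1 against CR: payoffs 6, 1, 2, 4 → best response A.
Agent 1 against R: payoffs 4, 9, 5, 0 → best response B.
Agent 2 against A: payoffs 4, 1, 9, 7 → best response CR.
Agent 2 against B: payoffs 7, 6, 3, 9 → best response R.
Agent 2 against C: payoffs 5, 0, 4, 3 → best response L.
Agent 2 against D: payoffs 8, 6, 9, 2 → best response CR.
Mutual best responses: (A, CR); (B, R).

Pure-strategy Nash equilibria: (A, CR), (B, R)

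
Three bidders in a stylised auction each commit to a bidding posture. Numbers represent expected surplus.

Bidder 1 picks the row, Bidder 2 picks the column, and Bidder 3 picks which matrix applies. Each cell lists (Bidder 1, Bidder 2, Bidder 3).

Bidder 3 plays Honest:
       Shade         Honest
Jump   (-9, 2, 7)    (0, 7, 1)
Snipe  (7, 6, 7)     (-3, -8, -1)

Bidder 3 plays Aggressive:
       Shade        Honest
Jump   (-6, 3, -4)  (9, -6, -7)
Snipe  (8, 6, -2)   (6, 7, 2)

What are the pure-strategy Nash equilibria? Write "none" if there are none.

Bidder 1 against (Shade, Honest): payoffs -9, 7 → best response Snipe.
Bidder 1 against (Shade, Aggressive): payoffs -6, 8 → best response Snipe.
Bidder 1 against (Honest, Honest): payoffs 0, -3 → best response Jump.
Bidder 1 against (Honest, Aggressive): payoffs 9, 6 → best response Jump.
Bidder 2 against (Jump, Honest): payoffs 2, 7 → best response Honest.
Bidder 2 against (Jump, Aggressive): payoffs 3, -6 → best response Shade.
Bidder 2 against (Snipe, Honest): payoffs 6, -8 → best response Shade.
Bidder 2 against (Snipe, Aggressive): payoffs 6, 7 → best response Honest.
Bidder 3 against (Jump, Shade): payoffs 7, -4 → best response Honest.
Bidder 3 against (Jump, Honest): payoffs 1, -7 → best response Honest.
Bidder 3 against (Snipe, Shade): payoffs 7, -2 → best response Honest.
Bidder 3 against (Snipe, Honest): payoffs -1, 2 → best response Aggressive.
Mutual best responses: (Jump, Honest, Honest); (Snipe, Shade, Honest).

(Jump, Honest, Honest), (Snipe, Shade, Honest)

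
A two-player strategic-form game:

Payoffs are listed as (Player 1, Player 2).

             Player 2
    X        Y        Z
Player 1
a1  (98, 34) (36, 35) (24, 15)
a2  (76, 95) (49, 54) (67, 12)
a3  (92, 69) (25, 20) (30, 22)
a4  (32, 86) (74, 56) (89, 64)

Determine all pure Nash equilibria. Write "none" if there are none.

Mark each player's best response to every combination of opponents' strategies; a profile where every player is best-responding is a pure Nash equilibrium.
Player 1 against X: payoffs 98, 76, 92, 32 → best response a1.
Player 1 against Y: payoffs 36, 49, 25, 74 → best response a4.
Player 1 against Z: payoffs 24, 67, 30, 89 → best response a4.
Player 2 against a1: payoffs 34, 35, 15 → best response Y.
Player 2 against a2: payoffs 95, 54, 12 → best response X.
Player 2 against a3: payoffs 69, 20, 22 → best response X.
Player 2 against a4: payoffs 86, 56, 64 → best response X.
No profile is a mutual best response for all players.

This game has no pure Nash equilibrium.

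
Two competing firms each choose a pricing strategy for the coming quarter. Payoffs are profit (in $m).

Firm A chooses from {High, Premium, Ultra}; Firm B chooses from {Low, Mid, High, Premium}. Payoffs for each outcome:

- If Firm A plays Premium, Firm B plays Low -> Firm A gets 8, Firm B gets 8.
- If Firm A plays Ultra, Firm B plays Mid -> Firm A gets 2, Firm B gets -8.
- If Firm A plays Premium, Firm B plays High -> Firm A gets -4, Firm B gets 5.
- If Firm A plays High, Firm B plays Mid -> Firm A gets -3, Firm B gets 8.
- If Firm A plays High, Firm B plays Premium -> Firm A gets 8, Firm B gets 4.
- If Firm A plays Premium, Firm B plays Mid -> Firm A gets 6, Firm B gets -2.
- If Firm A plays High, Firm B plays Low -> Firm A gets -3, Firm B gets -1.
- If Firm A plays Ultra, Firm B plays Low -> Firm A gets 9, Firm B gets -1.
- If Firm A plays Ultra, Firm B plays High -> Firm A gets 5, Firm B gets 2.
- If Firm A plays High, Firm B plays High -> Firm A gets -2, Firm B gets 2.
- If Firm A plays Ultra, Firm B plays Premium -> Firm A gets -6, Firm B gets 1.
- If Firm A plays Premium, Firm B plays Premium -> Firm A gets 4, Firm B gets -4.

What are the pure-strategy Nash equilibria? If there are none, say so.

Mark each player's best response to every combination of opponents' strategies; a profile where every player is best-responding is a pure Nash equilibrium.
Firm A against Low: payoffs -3, 8, 9 → best response Ultra.
Firm A against Mid: payoffs -3, 6, 2 → best response Premium.
Firm A against High: payoffs -2, -4, 5 → best response Ultra.
Firm A against Premium: payoffs 8, 4, -6 → best response High.
Firm B against High: payoffs -1, 8, 2, 4 → best response Mid.
Firm B against Premium: payoffs 8, -2, 5, -4 → best response Low.
Firm B against Ultra: payoffs -1, -8, 2, 1 → best response High.
Mutual best responses: (Ultra, High).

The unique pure-strategy Nash equilibrium is (Ultra, High).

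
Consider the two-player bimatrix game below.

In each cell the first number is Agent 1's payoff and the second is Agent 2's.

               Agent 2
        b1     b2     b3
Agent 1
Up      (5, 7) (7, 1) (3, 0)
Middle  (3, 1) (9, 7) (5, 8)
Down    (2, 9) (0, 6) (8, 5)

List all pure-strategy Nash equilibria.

Mark each player's best response to every combination of opponents' strategies; a profile where every player is best-responding is a pure Nash equilibrium.
Agent 1 against b1: payoffs 5, 3, 2 → best response Up.
Agent 1 against b2: payoffs 7, 9, 0 → best response Middle.
Agent 1 against b3: payoffs 3, 5, 8 → best response Down.
Agent 2 against Up: payoffs 7, 1, 0 → best response b1.
Agent 2 against Middle: payoffs 1, 7, 8 → best response b3.
Agent 2 against Down: payoffs 9, 6, 5 → best response b1.
Mutual best responses: (Up, b1).

The unique pure-strategy Nash equilibrium is (Up, b1).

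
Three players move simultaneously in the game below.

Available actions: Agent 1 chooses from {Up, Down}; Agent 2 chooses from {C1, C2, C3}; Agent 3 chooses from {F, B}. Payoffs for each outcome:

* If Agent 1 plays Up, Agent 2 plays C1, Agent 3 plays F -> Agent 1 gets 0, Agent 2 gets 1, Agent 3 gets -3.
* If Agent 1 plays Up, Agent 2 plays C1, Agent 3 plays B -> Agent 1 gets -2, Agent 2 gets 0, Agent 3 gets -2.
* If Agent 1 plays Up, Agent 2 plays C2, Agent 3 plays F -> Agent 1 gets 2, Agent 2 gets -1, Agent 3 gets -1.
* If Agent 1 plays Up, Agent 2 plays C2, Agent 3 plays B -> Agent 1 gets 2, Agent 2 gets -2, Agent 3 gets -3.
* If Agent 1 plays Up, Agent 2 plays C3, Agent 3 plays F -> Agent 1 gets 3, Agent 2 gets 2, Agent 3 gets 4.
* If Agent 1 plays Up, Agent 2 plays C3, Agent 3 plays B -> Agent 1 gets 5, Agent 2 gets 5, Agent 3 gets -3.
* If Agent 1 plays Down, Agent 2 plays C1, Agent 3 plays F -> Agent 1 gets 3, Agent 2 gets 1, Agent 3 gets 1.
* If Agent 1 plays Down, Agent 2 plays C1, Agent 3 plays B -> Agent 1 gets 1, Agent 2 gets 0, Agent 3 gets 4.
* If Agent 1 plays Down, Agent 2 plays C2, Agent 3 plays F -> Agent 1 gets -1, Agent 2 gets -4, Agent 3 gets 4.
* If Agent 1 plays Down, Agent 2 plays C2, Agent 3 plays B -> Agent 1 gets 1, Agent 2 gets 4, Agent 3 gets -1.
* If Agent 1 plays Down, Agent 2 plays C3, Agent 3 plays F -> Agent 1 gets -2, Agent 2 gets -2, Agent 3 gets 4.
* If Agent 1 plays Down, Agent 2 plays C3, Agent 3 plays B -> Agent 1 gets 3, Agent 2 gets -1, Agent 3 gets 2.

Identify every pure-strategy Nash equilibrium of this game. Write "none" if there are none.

Pure NE: (Up, C3, F)

(Up, C1, F): Agent 1 can switch to Down (0 → 3). Not NE.
(Up, C1, B): Agent 1 can switch to Down (-2 → 1). Not NE.
(Up, C2, F): Agent 2 can switch to C1 (-1 → 1). Not NE.
(Up, C2, B): Agent 2 can switch to C1 (-2 → 0). Not NE.
(Up, C3, F): Agent 1 gets 3, best alternative -2; Agent 2 gets 2, best alternative 1; Agent 3 gets 4, best alternative -3. No profitable deviation — NE.
(Up, C3, B): Agent 3 can switch to F (-3 → 4). Not NE.
(Down, C1, F): Agent 3 can switch to B (1 → 4). Not NE.
(The remaining 5 profiles each have a profitable deviation by the same check.)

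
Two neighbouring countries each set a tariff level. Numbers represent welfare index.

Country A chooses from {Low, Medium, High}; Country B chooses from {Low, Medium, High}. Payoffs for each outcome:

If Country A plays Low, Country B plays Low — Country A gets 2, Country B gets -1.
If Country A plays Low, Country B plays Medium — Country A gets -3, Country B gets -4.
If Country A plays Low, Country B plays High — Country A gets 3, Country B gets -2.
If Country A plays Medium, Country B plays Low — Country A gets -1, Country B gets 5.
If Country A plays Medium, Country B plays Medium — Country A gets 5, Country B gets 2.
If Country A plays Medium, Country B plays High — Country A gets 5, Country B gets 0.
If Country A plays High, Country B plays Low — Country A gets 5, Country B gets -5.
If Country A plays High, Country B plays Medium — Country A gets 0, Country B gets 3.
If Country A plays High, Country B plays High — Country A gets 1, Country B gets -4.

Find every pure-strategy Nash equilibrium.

none

Country A against Low: payoffs 2, -1, 5 → best response High.
Country A against Medium: payoffs -3, 5, 0 → best response Medium.
Country A against High: payoffs 3, 5, 1 → best response Medium.
Country B against Low: payoffs -1, -4, -2 → best response Low.
Country B against Medium: payoffs 5, 2, 0 → best response Low.
Country B against High: payoffs -5, 3, -4 → best response Medium.
No profile is a mutual best response for all players.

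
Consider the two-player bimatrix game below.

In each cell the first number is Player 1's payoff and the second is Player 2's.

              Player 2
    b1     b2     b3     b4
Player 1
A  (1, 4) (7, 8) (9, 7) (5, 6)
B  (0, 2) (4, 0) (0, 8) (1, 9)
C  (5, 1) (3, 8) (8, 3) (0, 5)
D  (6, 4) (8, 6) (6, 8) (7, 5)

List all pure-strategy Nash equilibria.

Mark each player's best response to every combination of opponents' strategies; a profile where every player is best-responding is a pure Nash equilibrium.
Player 1 against b1: payoffs 1, 0, 5, 6 → best response D.
Player 1 against b2: payoffs 7, 4, 3, 8 → best response D.
Player 1 against b3: payoffs 9, 0, 8, 6 → best response A.
Player 1 against b4: payoffs 5, 1, 0, 7 → best response D.
Player 2 against A: payoffs 4, 8, 7, 6 → best response b2.
Player 2 against B: payoffs 2, 0, 8, 9 → best response b4.
Player 2 against C: payoffs 1, 8, 3, 5 → best response b2.
Player 2 against D: payoffs 4, 6, 8, 5 → best response b3.
No profile is a mutual best response for all players.

This game has no pure Nash equilibrium.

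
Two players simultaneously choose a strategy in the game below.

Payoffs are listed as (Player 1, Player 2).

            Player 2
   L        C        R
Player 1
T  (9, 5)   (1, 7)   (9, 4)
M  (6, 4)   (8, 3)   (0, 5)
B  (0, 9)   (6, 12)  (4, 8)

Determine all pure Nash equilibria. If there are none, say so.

none

Mark each player's best response to every combination of opponents' strategies; a profile where every player is best-responding is a pure Nash equilibrium.
Player 1 against L: payoffs 9, 6, 0 → best response T.
Player 1 against C: payoffs 1, 8, 6 → best response M.
Player 1 against R: payoffs 9, 0, 4 → best response T.
Player 2 against T: payoffs 5, 7, 4 → best response C.
Player 2 against M: payoffs 4, 3, 5 → best response R.
Player 2 against B: payoffs 9, 12, 8 → best response C.
No profile is a mutual best response for all players.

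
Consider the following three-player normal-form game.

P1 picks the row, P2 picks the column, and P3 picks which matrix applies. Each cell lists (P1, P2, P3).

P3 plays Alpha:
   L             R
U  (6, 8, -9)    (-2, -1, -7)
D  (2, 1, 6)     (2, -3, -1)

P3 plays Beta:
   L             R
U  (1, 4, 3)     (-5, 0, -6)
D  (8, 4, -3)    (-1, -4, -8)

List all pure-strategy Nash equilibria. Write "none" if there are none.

P1 against (L, Alpha): payoffs 6, 2 → best response U.
P1 against (L, Beta): payoffs 1, 8 → best response D.
P1 against (R, Alpha): payoffs -2, 2 → best response D.
P1 against (R, Beta): payoffs -5, -1 → best response D.
P2 against (U, Alpha): payoffs 8, -1 → best response L.
P2 against (U, Beta): payoffs 4, 0 → best response L.
P2 against (D, Alpha): payoffs 1, -3 → best response L.
P2 against (D, Beta): payoffs 4, -4 → best response L.
P3 against (U, L): payoffs -9, 3 → best response Beta.
P3 against (U, R): payoffs -7, -6 → best response Beta.
P3 against (D, L): payoffs 6, -3 → best response Alpha.
P3 against (D, R): payoffs -1, -8 → best response Alpha.
No profile is a mutual best response for all players.

There is no pure-strategy Nash equilibrium.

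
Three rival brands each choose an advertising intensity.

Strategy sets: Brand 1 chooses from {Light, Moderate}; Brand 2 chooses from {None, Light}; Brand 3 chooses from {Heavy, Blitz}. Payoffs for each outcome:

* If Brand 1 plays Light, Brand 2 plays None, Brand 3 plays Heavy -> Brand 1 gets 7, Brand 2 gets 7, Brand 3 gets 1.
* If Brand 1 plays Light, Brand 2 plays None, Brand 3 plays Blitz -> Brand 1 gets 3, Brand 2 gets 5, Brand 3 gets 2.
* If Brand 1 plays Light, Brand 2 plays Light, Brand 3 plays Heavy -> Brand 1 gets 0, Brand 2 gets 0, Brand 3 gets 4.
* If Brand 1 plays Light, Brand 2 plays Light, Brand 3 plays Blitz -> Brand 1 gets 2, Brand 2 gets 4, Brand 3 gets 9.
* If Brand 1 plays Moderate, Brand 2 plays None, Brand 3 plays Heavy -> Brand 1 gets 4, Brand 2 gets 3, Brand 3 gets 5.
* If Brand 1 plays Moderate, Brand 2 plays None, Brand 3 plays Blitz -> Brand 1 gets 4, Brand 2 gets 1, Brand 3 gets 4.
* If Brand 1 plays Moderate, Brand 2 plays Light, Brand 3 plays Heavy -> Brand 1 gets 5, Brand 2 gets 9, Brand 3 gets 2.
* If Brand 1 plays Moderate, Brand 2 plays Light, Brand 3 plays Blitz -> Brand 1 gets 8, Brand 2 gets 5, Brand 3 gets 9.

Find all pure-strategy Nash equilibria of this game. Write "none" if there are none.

Brand 1 against (None, Heavy): payoffs 7, 4 → best response Light.
Brand 1 against (None, Blitz): payoffs 3, 4 → best response Moderate.
Brand 1 against (Light, Heavy): payoffs 0, 5 → best response Moderate.
Brand 1 against (Light, Blitz): payoffs 2, 8 → best response Moderate.
Brand 2 against (Light, Heavy): payoffs 7, 0 → best response None.
Brand 2 against (Light, Blitz): payoffs 5, 4 → best response None.
Brand 2 against (Moderate, Heavy): payoffs 3, 9 → best response Light.
Brand 2 against (Moderate, Blitz): payoffs 1, 5 → best response Light.
Brand 3 against (Light, None): payoffs 1, 2 → best response Blitz.
Brand 3 against (Light, Light): payoffs 4, 9 → best response Blitz.
Brand 3 against (Moderate, None): payoffs 5, 4 → best response Heavy.
Brand 3 against (Moderate, Light): payoffs 2, 9 → best response Blitz.
Mutual best responses: (Moderate, Light, Blitz).

(Moderate, Light, Blitz)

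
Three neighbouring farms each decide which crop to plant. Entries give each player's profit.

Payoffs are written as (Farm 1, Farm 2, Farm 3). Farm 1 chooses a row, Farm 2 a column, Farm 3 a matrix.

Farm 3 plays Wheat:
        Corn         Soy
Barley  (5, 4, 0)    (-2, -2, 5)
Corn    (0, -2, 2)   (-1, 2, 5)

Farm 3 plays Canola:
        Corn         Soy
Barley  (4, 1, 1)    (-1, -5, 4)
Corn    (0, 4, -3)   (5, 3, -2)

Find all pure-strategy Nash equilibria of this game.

Farm 1 against (Corn, Wheat): payoffs 5, 0 → best response Barley.
Farm 1 against (Corn, Canola): payoffs 4, 0 → best response Barley.
Farm 1 against (Soy, Wheat): payoffs -2, -1 → best response Corn.
Farm 1 against (Soy, Canola): payoffs -1, 5 → best response Corn.
Farm 2 against (Barley, Wheat): payoffs 4, -2 → best response Corn.
Farm 2 against (Barley, Canola): payoffs 1, -5 → best response Corn.
Farm 2 against (Corn, Wheat): payoffs -2, 2 → best response Soy.
Farm 2 against (Corn, Canola): payoffs 4, 3 → best response Corn.
Farm 3 against (Barley, Corn): payoffs 0, 1 → best response Canola.
Farm 3 against (Barley, Soy): payoffs 5, 4 → best response Wheat.
Farm 3 against (Corn, Corn): payoffs 2, -3 → best response Wheat.
Farm 3 against (Corn, Soy): payoffs 5, -2 → best response Wheat.
Mutual best responses: (Barley, Corn, Canola); (Corn, Soy, Wheat).

Pure-strategy Nash equilibria: (Barley, Corn, Canola), (Corn, Soy, Wheat)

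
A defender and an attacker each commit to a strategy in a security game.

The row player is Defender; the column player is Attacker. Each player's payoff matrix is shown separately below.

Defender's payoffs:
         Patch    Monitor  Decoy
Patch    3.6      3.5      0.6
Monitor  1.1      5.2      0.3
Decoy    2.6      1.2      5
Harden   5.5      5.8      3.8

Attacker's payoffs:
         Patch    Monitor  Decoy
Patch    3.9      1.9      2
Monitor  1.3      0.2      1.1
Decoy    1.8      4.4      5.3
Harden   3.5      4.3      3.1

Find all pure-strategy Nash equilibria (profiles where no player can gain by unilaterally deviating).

Check each profile: it is a Nash equilibrium iff no player can strictly gain by switching unilaterally.
(Patch, Patch): Defender can switch to Harden (3.6 → 5.5). Not NE.
(Patch, Monitor): Defender can switch to Monitor (3.5 → 5.2). Not NE.
(Patch, Decoy): Defender can switch to Decoy (0.6 → 5). Not NE.
(Monitor, Patch): Defender can switch to Patch (1.1 → 3.6). Not NE.
(Monitor, Monitor): Defender can switch to Harden (5.2 → 5.8). Not NE.
(Monitor, Decoy): Defender can switch to Patch (0.3 → 0.6). Not NE.
(Decoy, Patch): Defender can switch to Patch (2.6 → 3.6). Not NE.
(Decoy, Monitor): Defender can switch to Patch (1.2 → 3.5). Not NE.
(Decoy, Decoy): Defender gets 5, best alternative 3.8; Attacker gets 5.3, best alternative 4.4. No profitable deviation — NE.
(Harden, Patch): Attacker can switch to Monitor (3.5 → 4.3). Not NE.
(Harden, Monitor): Defender gets 5.8, best alternative 5.2; Attacker gets 4.3, best alternative 3.5. No profitable deviation — NE.
(Harden, Decoy): Defender can switch to Decoy (3.8 → 5). Not NE.

(Decoy, Decoy) and (Harden, Monitor)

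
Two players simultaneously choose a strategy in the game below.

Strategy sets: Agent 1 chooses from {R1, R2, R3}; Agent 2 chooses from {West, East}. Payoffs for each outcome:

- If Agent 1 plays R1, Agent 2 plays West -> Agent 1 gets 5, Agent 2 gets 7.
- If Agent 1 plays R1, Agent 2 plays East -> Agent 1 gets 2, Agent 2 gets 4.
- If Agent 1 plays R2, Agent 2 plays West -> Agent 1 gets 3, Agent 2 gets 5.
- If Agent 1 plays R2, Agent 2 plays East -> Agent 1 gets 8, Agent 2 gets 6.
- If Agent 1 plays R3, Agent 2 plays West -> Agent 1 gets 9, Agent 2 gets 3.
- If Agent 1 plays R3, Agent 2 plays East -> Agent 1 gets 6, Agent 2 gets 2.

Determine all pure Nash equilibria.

Check each profile: it is a Nash equilibrium iff no player can strictly gain by switching unilaterally.
(R1, West): Agent 1 can switch to R3 (5 → 9). Not NE.
(R1, East): Agent 1 can switch to R2 (2 → 8). Not NE.
(R2, West): Agent 1 can switch to R1 (3 → 5). Not NE.
(R2, East): Agent 1 gets 8, best alternative 6; Agent 2 gets 6, best alternative 5. No profitable deviation — NE.
(R3, West): Agent 1 gets 9, best alternative 5; Agent 2 gets 3, best alternative 2. No profitable deviation — NE.
(R3, East): Agent 1 can switch to R2 (6 → 8). Not NE.

The pure Nash equilibria are (R2, East), (R3, West).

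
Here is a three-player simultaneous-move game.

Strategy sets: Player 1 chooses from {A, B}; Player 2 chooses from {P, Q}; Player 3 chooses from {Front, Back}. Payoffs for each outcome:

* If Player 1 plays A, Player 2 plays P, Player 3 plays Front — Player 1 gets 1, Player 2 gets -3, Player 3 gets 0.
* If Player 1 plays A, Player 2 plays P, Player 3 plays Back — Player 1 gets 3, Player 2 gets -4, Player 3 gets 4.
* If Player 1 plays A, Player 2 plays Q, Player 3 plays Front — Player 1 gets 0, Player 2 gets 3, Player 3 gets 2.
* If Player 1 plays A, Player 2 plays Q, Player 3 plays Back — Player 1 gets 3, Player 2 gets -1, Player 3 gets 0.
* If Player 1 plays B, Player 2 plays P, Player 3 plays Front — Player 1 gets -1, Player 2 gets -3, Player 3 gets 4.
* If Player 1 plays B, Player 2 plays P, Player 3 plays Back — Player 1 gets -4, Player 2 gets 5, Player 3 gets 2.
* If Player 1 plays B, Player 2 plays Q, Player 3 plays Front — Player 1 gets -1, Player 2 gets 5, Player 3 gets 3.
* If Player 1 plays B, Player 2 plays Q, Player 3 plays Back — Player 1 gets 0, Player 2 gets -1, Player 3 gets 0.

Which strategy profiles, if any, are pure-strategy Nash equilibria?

Pure NE: (A, Q, Front)

(A, P, Front): Player 2 can switch to Q (-3 → 3). Not NE.
(A, P, Back): Player 2 can switch to Q (-4 → -1). Not NE.
(A, Q, Front): Player 1 gets 0, best alternative -1; Player 2 gets 3, best alternative -3; Player 3 gets 2, best alternative 0. No profitable deviation — NE.
(A, Q, Back): Player 3 can switch to Front (0 → 2). Not NE.
(B, P, Front): Player 1 can switch to A (-1 → 1). Not NE.
(B, P, Back): Player 1 can switch to A (-4 → 3). Not NE.
(B, Q, Front): Player 1 can switch to A (-1 → 0). Not NE.
(The remaining 1 profile has a profitable deviation by the same check.)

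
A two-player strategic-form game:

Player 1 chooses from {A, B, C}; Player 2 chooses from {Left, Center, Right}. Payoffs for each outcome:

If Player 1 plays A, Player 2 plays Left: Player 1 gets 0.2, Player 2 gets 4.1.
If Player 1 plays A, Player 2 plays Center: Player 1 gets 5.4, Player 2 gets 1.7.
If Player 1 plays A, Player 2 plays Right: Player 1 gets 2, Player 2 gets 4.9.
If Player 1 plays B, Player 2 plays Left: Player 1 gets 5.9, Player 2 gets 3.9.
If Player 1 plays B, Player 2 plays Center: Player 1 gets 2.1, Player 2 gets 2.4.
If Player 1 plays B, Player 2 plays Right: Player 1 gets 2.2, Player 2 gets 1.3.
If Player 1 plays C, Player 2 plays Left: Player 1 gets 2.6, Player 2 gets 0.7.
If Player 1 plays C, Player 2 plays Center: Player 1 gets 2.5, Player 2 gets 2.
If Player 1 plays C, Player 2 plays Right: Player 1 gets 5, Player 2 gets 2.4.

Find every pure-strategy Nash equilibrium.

Pure-strategy Nash equilibria: (B, Left) and (C, Right)

Player 1 against Left: payoffs 0.2, 5.9, 2.6 → best response B.
Player 1 against Center: payoffs 5.4, 2.1, 2.5 → best response A.
Player 1 against Right: payoffs 2, 2.2, 5 → best response C.
Player 2 against A: payoffs 4.1, 1.7, 4.9 → best response Right.
Player 2 against B: payoffs 3.9, 2.4, 1.3 → best response Left.
Player 2 against C: payoffs 0.7, 2, 2.4 → best response Right.
Mutual best responses: (B, Left); (C, Right).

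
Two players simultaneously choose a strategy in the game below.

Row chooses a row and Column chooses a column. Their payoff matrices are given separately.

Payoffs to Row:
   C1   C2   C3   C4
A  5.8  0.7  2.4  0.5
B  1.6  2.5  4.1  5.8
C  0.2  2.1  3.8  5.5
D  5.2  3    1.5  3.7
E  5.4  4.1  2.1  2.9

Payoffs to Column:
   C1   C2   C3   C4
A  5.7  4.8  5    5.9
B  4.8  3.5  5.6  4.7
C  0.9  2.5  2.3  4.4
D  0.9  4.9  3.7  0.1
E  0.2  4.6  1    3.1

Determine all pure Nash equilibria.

(B, C3), (E, C2)

(A, C1): Column can switch to C4 (5.7 → 5.9). Not NE.
(A, C2): Row can switch to B (0.7 → 2.5). Not NE.
(A, C3): Row can switch to B (2.4 → 4.1). Not NE.
(A, C4): Row can switch to B (0.5 → 5.8). Not NE.
(B, C1): Row can switch to A (1.6 → 5.8). Not NE.
(B, C2): Row can switch to D (2.5 → 3). Not NE.
(B, C3): Row gets 4.1, best alternative 3.8; Column gets 5.6, best alternative 4.8. No profitable deviation — NE.
(B, C4): Column can switch to C1 (4.7 → 4.8). Not NE.
(C, C1): Row can switch to A (0.2 → 5.8). Not NE.
(C, C2): Row can switch to B (2.1 → 2.5). Not NE.
(C, C3): Row can switch to B (3.8 → 4.1). Not NE.
(E, C2): Row gets 4.1, best alternative 3; Column gets 4.6, best alternative 3.1. No profitable deviation — NE.
(The remaining 8 profiles each have a profitable deviation by the same check.)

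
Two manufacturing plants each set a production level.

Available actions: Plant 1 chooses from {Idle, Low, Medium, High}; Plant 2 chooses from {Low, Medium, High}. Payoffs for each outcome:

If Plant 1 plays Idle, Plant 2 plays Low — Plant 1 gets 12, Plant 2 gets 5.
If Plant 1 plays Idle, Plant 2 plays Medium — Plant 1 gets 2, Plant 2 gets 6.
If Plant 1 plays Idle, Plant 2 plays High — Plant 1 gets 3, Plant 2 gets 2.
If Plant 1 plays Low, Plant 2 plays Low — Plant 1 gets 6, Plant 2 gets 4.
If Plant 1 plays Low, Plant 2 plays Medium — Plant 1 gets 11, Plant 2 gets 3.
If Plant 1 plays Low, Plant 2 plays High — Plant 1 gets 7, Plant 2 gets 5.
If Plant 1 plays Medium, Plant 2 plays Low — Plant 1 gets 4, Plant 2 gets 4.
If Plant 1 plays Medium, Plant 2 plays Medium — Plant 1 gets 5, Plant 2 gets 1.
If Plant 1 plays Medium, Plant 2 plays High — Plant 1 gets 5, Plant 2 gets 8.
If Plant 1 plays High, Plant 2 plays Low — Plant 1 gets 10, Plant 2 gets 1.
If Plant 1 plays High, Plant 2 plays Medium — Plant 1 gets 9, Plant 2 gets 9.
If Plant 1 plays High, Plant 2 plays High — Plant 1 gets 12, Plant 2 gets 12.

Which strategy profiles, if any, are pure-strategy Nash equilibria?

(High, High)

Mark each player's best response to every combination of opponents' strategies; a profile where every player is best-responding is a pure Nash equilibrium.
Plant 1 against Low: payoffs 12, 6, 4, 10 → best response Idle.
Plant 1 against Medium: payoffs 2, 11, 5, 9 → best response Low.
Plant 1 against High: payoffs 3, 7, 5, 12 → best response High.
Plant 2 against Idle: payoffs 5, 6, 2 → best response Medium.
Plant 2 against Low: payoffs 4, 3, 5 → best response High.
Plant 2 against Medium: payoffs 4, 1, 8 → best response High.
Plant 2 against High: payoffs 1, 9, 12 → best response High.
Mutual best responses: (High, High).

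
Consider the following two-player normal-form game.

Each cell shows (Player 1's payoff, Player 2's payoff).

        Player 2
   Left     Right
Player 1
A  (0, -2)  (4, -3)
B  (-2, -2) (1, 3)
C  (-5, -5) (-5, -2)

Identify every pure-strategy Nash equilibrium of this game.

The unique pure-strategy Nash equilibrium is (A, Left).

Player 1 against Left: payoffs 0, -2, -5 → best response A.
Player 1 against Right: payoffs 4, 1, -5 → best response A.
Player 2 against A: payoffs -2, -3 → best response Left.
Player 2 against B: payoffs -2, 3 → best response Right.
Player 2 against C: payoffs -5, -2 → best response Right.
Mutual best responses: (A, Left).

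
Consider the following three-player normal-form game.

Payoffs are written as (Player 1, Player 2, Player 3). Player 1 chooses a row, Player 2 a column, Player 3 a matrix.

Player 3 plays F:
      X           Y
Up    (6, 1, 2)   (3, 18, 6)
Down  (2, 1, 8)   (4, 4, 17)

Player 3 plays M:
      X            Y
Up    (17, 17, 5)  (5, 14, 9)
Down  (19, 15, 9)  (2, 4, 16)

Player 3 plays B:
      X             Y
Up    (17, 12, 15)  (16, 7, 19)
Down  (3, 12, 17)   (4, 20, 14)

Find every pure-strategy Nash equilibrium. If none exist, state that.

Player 1 against (X, F): payoffs 6, 2 → best response Up.
Player 1 against (X, M): payoffs 17, 19 → best response Down.
Player 1 against (X, B): payoffs 17, 3 → best response Up.
Player 1 against (Y, F): payoffs 3, 4 → best response Down.
Player 1 against (Y, M): payoffs 5, 2 → best response Up.
Player 1 against (Y, B): payoffs 16, 4 → best response Up.
Player 2 against (Up, F): payoffs 1, 18 → best response Y.
Player 2 against (Up, M): payoffs 17, 14 → best response X.
Player 2 against (Up, B): payoffs 12, 7 → best response X.
Player 2 against (Down, F): payoffs 1, 4 → best response Y.
Player 2 against (Down, M): payoffs 15, 4 → best response X.
Player 2 against (Down, B): payoffs 12, 20 → best response Y.
Player 3 against (Up, X): payoffs 2, 5, 15 → best response B.
Player 3 against (Up, Y): payoffs 6, 9, 19 → best response B.
Player 3 against (Down, X): payoffs 8, 9, 17 → best response B.
Player 3 against (Down, Y): payoffs 17, 16, 14 → best response F.
Mutual best responses: (Up, X, B); (Down, Y, F).

(Up, X, B); (Down, Y, F)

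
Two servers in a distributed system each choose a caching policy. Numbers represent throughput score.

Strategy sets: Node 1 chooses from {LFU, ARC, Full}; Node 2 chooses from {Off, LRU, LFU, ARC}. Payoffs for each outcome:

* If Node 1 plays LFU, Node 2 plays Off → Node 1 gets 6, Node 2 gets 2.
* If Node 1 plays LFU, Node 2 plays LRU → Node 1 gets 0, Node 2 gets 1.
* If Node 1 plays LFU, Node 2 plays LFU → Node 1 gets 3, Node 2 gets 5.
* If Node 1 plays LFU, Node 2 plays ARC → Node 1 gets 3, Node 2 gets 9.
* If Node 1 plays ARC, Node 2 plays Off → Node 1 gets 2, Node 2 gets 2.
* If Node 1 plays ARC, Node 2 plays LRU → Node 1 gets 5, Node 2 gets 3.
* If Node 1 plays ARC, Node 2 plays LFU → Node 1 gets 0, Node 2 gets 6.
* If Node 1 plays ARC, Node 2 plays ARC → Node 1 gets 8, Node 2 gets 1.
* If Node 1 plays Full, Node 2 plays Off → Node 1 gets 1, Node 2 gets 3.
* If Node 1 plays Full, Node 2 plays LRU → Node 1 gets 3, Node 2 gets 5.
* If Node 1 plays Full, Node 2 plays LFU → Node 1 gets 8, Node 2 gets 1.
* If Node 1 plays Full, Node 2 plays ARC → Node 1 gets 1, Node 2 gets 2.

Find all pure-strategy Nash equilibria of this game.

none

Node 1 against Off: payoffs 6, 2, 1 → best response LFU.
Node 1 against LRU: payoffs 0, 5, 3 → best response ARC.
Node 1 against LFU: payoffs 3, 0, 8 → best response Full.
Node 1 against ARC: payoffs 3, 8, 1 → best response ARC.
Node 2 against LFU: payoffs 2, 1, 5, 9 → best response ARC.
Node 2 against ARC: payoffs 2, 3, 6, 1 → best response LFU.
Node 2 against Full: payoffs 3, 5, 1, 2 → best response LRU.
No profile is a mutual best response for all players.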